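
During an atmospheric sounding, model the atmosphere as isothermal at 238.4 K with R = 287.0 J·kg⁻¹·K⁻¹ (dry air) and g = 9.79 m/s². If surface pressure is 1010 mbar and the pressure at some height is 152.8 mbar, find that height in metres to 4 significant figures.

z ≈ 13200 m

Scale height: H = RT/g = 287.0 × 238.4 / 9.79 = 6988.8 m.
Invert the barometric formula: z = H ln(P₀/P).
P₀/P = 1010/152.8 = 6.6099; ln(6.6099) = 1.8886.
z = 6988.8 × 1.8886 = 13199 m.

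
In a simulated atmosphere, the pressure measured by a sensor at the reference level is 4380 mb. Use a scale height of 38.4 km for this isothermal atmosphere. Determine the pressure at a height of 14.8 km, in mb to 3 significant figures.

Barometric formula: P = P₀ exp(−z/H).
z/H = 14800/38400 = 0.38542; exp(−0.38542) = 0.68016.
P = 4380 × 0.68016 = 2979.1 mb.

P ≈ 2980 mb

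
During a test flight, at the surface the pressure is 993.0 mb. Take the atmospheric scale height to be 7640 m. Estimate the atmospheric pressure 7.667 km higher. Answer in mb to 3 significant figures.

P ≈ 364 mb

Barometric formula: P = P₀ exp(−z/H).
z/H = 7667.0/7640.0 = 1.0035; exp(−1.0035) = 0.36659.
P = 993.0 × 0.36659 = 364.02 mb.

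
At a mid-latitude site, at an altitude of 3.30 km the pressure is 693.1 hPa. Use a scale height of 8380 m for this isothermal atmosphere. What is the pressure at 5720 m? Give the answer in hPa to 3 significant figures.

P ≈ 519 hPa

Between two levels, P₂ = P₁ exp(−Δz/H) with Δz = z₂ − z₁.
Δz = 5720.0 − 3300.0 = 2420.0 m; Δz/H = 2420.0/8380.0 = 0.28878.
P₂ = 693.1 × exp(−0.28878) = 693.1 × 0.74918 = 519.26 hPa.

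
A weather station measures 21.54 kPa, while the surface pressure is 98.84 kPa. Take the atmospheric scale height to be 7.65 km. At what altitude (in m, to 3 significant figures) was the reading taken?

Invert the barometric formula: z = H ln(P₀/P).
P₀/P = 98.84/21.54 = 4.5887; ln(4.5887) = 1.5236.
z = 7650.0 × 1.5236 = 11656 m.

z ≈ 11700 m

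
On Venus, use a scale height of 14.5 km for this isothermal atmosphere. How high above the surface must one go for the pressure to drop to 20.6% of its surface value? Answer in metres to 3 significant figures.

z ≈ 22900 m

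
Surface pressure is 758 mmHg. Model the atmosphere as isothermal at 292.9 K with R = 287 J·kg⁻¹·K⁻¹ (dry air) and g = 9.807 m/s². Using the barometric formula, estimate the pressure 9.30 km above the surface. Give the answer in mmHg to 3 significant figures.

Scale height: H = RT/g = 287 × 292.9 / 9.807 = 8571.7 m.
Barometric formula: P = P₀ exp(−z/H).
z/H = 9300.0/8571.7 = 1.0850; exp(−1.0850) = 0.33790.
P = 758 × 0.33790 = 256.13 mmHg.

P ≈ 256 mmHg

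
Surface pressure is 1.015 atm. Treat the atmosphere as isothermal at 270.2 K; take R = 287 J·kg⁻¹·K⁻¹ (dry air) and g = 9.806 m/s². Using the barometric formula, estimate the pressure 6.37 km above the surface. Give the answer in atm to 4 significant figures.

P ≈ 0.4536 atm

Scale height: H = RT/g = 287 × 270.2 / 9.806 = 7908.2 m.
Barometric formula: P = P₀ exp(−z/H).
z/H = 6370.0/7908.2 = 0.80549; exp(−0.80549) = 0.44687.
P = 1.015 × 0.44687 = 0.45357 atm.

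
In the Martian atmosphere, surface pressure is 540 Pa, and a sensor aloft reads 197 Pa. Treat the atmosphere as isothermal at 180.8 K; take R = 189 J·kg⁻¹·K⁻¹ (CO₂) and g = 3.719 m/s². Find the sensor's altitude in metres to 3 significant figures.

Scale height: H = RT/g = 189 × 180.8 / 3.719 = 9188.3 m.
Invert the barometric formula: z = H ln(P₀/P).
P₀/P = 540/197 = 2.7411; ln(2.7411) = 1.0084.
z = 9188.3 × 1.0084 = 9265.5 m.

z ≈ 9270 m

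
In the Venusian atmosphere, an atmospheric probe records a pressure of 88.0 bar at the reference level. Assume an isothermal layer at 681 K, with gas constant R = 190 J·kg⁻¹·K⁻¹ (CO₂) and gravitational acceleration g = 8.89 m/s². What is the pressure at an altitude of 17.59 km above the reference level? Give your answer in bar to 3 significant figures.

P ≈ 26.3 bar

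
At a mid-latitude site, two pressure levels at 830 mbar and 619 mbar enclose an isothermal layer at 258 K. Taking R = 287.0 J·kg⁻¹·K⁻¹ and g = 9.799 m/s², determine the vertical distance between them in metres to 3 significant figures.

Δz ≈ 2220 m

Hypsometric equation: Δz = (R T̄/g) ln(P₁/P₂).
R T̄/g = 287.0 × 258 / 9.799 = 7556.5 m.
ln(830/619) = ln(1.3409) = 0.29334.
Δz = 7556.5 × 0.29334 = 2216.6 m.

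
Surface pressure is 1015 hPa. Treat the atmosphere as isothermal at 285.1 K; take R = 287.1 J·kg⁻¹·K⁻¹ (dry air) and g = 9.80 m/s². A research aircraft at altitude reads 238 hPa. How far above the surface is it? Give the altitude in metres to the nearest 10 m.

z ≈ 12110 m

Scale height: H = RT/g = 287.1 × 285.1 / 9.80 = 8352.3 m.
Invert the barometric formula: z = H ln(P₀/P).
P₀/P = 1015/238 = 4.2647; ln(4.2647) = 1.4504.
z = 8352.3 × 1.4504 = 12114 m.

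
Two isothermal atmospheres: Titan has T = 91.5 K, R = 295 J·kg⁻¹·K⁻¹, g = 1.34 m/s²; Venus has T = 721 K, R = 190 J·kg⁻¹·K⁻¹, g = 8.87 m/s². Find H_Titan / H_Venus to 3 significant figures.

H = RT/g for each body.
H_Titan = 295 × 91.5 / 1.34 = 20144 m.
H_Venus = 190 × 721 / 8.87 = 15444 m.
H_Titan/H_Venus = 20144/15444 = 1.3043.

H_Titan/H_Venus ≈ 1.30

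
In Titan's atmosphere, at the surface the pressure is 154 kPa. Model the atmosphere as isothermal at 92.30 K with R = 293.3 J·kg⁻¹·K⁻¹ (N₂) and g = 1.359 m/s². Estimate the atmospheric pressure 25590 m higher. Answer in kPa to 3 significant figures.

P ≈ 42.6 kPa

Scale height: H = RT/g = 293.3 × 92.30 / 1.359 = 19920 m.
Barometric formula: P = P₀ exp(−z/H).
z/H = 25590/19920 = 1.2846; exp(−1.2846) = 0.27676.
P = 154 × 0.27676 = 42.621 kPa.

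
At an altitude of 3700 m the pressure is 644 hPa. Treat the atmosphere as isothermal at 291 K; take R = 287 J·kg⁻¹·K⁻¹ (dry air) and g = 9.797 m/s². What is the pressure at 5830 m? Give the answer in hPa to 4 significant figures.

Scale height: H = RT/g = 287 × 291 / 9.797 = 8524.8 m.
Between two levels, P₂ = P₁ exp(−Δz/H) with Δz = z₂ − z₁.
Δz = 5830.0 − 3700.0 = 2130.0 m; Δz/H = 2130.0/8524.8 = 0.24986.
P₂ = 644 × exp(−0.24986) = 644 × 0.77891 = 501.62 hPa.

P ≈ 501.6 hPa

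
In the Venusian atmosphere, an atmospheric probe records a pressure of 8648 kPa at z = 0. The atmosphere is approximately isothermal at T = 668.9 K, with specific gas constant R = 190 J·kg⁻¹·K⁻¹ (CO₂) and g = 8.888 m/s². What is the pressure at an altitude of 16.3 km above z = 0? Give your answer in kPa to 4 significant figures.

Scale height: H = RT/g = 190 × 668.9 / 8.888 = 14299 m.
Barometric formula: P = P₀ exp(−z/H).
z/H = 16300/14299 = 1.1399; exp(−1.1399) = 0.31985.
P = 8648 × 0.31985 = 2766.1 kPa.

P ≈ 2766 kPa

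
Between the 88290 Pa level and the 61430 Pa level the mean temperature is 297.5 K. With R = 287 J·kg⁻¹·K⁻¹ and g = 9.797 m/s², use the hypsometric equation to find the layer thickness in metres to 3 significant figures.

Δz ≈ 3160 m

Hypsometric equation: Δz = (R T̄/g) ln(P₁/P₂).
R T̄/g = 287 × 297.5 / 9.797 = 8715.2 m.
ln(88290/61430) = ln(1.4372) = 0.36270.
Δz = 8715.2 × 0.36270 = 3161.0 m.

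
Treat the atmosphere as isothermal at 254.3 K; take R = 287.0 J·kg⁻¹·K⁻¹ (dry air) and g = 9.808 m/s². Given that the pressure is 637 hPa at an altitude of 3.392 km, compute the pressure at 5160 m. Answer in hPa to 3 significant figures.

Scale height: H = RT/g = 287.0 × 254.3 / 9.808 = 7441.3 m.
Between two levels, P₂ = P₁ exp(−Δz/H) with Δz = z₂ − z₁.
Δz = 5160.0 − 3392.0 = 1768.0 m; Δz/H = 1768.0/7441.3 = 0.23759.
P₂ = 637 × exp(−0.23759) = 637 × 0.78853 = 502.29 hPa.

P ≈ 502 hPa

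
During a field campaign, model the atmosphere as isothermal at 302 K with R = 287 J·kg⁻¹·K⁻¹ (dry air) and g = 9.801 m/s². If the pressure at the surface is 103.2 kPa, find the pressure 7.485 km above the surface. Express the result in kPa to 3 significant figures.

Scale height: H = RT/g = 287 × 302 / 9.801 = 8843.4 m.
Barometric formula: P = P₀ exp(−z/H).
z/H = 7485.0/8843.4 = 0.84639; exp(−0.84639) = 0.42896.
P = 103.2 × 0.42896 = 44.269 kPa.

P ≈ 44.3 kPa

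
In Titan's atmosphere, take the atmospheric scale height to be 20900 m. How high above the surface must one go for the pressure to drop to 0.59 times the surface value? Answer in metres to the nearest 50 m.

z ≈ 11050 m

Set P/P₀ = exp(−z/H) = 0.59, so z = −H ln(0.59).
−ln(0.59) = 0.52763; z = 20900 × 0.52763 = 11027 m.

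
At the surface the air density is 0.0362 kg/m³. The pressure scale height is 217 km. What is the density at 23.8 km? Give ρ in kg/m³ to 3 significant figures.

ρ ≈ 0.0324 kg/m³

In an isothermal atmosphere, density decays like pressure: ρ = ρ₀ exp(−z/H).
z/H = 23800/217000 = 0.10968; exp(−0.10968) = 0.89612.
ρ = 0.0362 × 0.89612 = 0.032440 kg/m³.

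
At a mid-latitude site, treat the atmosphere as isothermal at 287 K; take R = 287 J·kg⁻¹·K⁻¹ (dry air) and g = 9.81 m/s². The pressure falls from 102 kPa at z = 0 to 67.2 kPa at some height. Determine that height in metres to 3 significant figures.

z ≈ 3500 m

Scale height: H = RT/g = 287 × 287 / 9.81 = 8396.4 m.
Invert the barometric formula: z = H ln(P₀/P).
P₀/P = 102/67.2 = 1.5179; ln(1.5179) = 0.41733.
z = 8396.4 × 0.41733 = 3504.1 m.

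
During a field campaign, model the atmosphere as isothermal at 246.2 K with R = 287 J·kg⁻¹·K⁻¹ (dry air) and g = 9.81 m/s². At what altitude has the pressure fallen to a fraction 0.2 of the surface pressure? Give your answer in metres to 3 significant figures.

Scale height: H = RT/g = 287 × 246.2 / 9.81 = 7202.8 m.
Set P/P₀ = exp(−z/H) = 0.2, so z = −H ln(0.2).
−ln(0.2) = 1.6094; z = 7202.8 × 1.6094 = 11592 m.

z ≈ 11600 m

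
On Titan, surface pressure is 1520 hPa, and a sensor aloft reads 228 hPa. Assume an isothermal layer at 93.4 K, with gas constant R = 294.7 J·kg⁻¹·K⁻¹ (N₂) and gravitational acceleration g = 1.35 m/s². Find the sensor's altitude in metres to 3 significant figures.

z ≈ 38700 m

Scale height: H = RT/g = 294.7 × 93.4 / 1.35 = 20389 m.
Invert the barometric formula: z = H ln(P₀/P).
P₀/P = 1520/228 = 6.6667; ln(6.6667) = 1.8971.
z = 20389 × 1.8971 = 38680 m.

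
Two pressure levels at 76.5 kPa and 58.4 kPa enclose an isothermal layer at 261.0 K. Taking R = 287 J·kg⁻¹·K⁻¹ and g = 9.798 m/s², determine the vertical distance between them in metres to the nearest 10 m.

Hypsometric equation: Δz = (R T̄/g) ln(P₁/P₂).
R T̄/g = 287 × 261.0 / 9.798 = 7645.1 m.
ln(76.5/58.4) = ln(1.3099) = 0.26995.
Δz = 7645.1 × 0.26995 = 2063.8 m.

Δz ≈ 2060 m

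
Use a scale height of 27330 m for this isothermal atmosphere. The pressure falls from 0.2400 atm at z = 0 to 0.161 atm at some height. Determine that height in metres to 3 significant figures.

Invert the barometric formula: z = H ln(P₀/P).
P₀/P = 0.2400/0.161 = 1.4907; ln(1.4907) = 0.39925.
z = 27330 × 0.39925 = 10912 m.

z ≈ 10900 m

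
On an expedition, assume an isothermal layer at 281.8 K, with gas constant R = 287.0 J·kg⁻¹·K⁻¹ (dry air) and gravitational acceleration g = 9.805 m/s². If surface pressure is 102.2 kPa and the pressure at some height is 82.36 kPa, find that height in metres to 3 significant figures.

z ≈ 1780 m

Scale height: H = RT/g = 287.0 × 281.8 / 9.805 = 8248.5 m.
Invert the barometric formula: z = H ln(P₀/P).
P₀/P = 102.2/82.36 = 1.2409; ln(1.2409) = 0.21584.
z = 8248.5 × 0.21584 = 1780.4 m.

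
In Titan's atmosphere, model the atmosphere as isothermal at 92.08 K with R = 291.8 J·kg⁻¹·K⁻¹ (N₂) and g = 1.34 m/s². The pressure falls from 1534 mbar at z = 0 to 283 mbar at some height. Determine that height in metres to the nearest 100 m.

Scale height: H = RT/g = 291.8 × 92.08 / 1.34 = 20051 m.
Invert the barometric formula: z = H ln(P₀/P).
P₀/P = 1534/283 = 5.4205; ln(5.4205) = 1.6902.
z = 20051 × 1.6902 = 33890 m.

z ≈ 33900 m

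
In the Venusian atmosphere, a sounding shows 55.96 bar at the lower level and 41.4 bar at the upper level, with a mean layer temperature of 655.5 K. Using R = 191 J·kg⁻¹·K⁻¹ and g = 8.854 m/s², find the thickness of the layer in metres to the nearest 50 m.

Hypsometric equation: Δz = (R T̄/g) ln(P₁/P₂).
R T̄/g = 191 × 655.5 / 8.854 = 14141 m.
ln(55.96/41.4) = ln(1.3517) = 0.30136.
Δz = 14141 × 0.30136 = 4261.5 m.

Δz ≈ 4250 m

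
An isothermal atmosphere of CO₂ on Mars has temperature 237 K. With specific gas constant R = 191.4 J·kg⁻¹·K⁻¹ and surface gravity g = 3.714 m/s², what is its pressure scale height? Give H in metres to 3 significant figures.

H ≈ 12200 m

The scale height of an isothermal atmosphere is H = RT/g.
H = 191.4 × 237 / 3.714 = 45362/3.714 = 12214 m.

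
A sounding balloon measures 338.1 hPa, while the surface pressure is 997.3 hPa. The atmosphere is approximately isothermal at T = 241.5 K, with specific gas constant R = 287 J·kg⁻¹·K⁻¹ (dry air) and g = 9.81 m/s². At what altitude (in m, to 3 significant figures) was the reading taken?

Scale height: H = RT/g = 287 × 241.5 / 9.81 = 7065.3 m.
Invert the barometric formula: z = H ln(P₀/P).
P₀/P = 997.3/338.1 = 2.9497; ln(2.9497) = 1.0817.
z = 7065.3 × 1.0817 = 7642.5 m.

z ≈ 7640 m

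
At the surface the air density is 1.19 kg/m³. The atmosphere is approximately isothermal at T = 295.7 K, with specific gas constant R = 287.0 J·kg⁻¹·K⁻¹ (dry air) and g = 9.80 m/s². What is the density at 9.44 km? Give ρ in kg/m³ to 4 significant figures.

Scale height: H = RT/g = 287.0 × 295.7 / 9.80 = 8659.8 m.
In an isothermal atmosphere, density decays like pressure: ρ = ρ₀ exp(−z/H).
z/H = 9440.0/8659.8 = 1.0901; exp(−1.0901) = 0.33618.
ρ = 1.19 × 0.33618 = 0.40005 kg/m³.

ρ ≈ 0.4001 kg/m³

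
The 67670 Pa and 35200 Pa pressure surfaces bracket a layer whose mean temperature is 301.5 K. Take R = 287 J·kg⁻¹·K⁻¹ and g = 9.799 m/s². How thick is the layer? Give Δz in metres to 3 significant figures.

Δz ≈ 5770 m

Hypsometric equation: Δz = (R T̄/g) ln(P₁/P₂).
R T̄/g = 287 × 301.5 / 9.799 = 8830.5 m.
ln(67670/35200) = ln(1.9224) = 0.65357.
Δz = 8830.5 × 0.65357 = 5771.3 m.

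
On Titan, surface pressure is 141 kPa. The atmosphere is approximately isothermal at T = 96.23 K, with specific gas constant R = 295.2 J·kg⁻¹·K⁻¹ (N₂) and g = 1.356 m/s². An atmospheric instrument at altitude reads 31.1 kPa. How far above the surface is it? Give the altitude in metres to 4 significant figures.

Scale height: H = RT/g = 295.2 × 96.23 / 1.356 = 20949 m.
Invert the barometric formula: z = H ln(P₀/P).
P₀/P = 141/31.1 = 4.5338; ln(4.5338) = 1.5116.
z = 20949 × 1.5116 = 31667 m.

z ≈ 31670 m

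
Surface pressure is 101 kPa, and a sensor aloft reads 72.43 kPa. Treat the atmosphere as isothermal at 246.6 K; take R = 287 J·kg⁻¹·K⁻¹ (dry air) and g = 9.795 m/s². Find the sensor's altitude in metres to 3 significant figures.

Scale height: H = RT/g = 287 × 246.6 / 9.795 = 7225.5 m.
Invert the barometric formula: z = H ln(P₀/P).
P₀/P = 101/72.43 = 1.3944; ln(1.3944) = 0.33246.
z = 7225.5 × 0.33246 = 2402.2 m.

z ≈ 2400 m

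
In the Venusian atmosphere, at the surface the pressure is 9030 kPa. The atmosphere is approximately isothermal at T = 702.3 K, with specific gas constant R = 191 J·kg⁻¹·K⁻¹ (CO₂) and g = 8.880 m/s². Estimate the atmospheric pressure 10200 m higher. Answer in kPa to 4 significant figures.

Scale height: H = RT/g = 191 × 702.3 / 8.880 = 15106 m.
Barometric formula: P = P₀ exp(−z/H).
z/H = 10200/15106 = 0.67523; exp(−0.67523) = 0.50904.
P = 9030 × 0.50904 = 4596.6 kPa.

P ≈ 4597 kPa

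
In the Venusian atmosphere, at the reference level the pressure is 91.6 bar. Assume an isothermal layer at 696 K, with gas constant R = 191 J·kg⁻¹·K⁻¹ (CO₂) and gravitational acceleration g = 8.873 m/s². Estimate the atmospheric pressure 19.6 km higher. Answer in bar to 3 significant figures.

Scale height: H = RT/g = 191 × 696 / 8.873 = 14982 m.
Barometric formula: P = P₀ exp(−z/H).
z/H = 19600/14982 = 1.3082; exp(−1.3082) = 0.27031.
P = 91.6 × 0.27031 = 24.760 bar.

P ≈ 24.8 bar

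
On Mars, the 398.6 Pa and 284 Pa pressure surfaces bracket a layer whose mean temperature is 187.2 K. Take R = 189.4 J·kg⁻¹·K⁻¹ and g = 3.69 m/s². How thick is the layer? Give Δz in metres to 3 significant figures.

Hypsometric equation: Δz = (R T̄/g) ln(P₁/P₂).
R T̄/g = 189.4 × 187.2 / 3.69 = 9608.6 m.
ln(398.6/284) = ln(1.4035) = 0.33897.
Δz = 9608.6 × 0.33897 = 3257.0 m.

Δz ≈ 3260 m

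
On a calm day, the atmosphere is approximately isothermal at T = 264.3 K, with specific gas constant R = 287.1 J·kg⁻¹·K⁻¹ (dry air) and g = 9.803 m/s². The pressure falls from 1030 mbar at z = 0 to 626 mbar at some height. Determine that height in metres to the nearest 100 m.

z ≈ 3900 m

Scale height: H = RT/g = 287.1 × 264.3 / 9.803 = 7740.5 m.
Invert the barometric formula: z = H ln(P₀/P).
P₀/P = 1030/626 = 1.6454; ln(1.6454) = 0.49798.
z = 7740.5 × 0.49798 = 3854.6 m.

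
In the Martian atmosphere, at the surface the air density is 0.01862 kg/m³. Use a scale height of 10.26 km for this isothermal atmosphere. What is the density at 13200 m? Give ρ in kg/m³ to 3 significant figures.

In an isothermal atmosphere, density decays like pressure: ρ = ρ₀ exp(−z/H).
z/H = 13200/10260 = 1.2865; exp(−1.2865) = 0.27624.
ρ = 0.01862 × 0.27624 = 0.0051436 kg/m³.

ρ ≈ 0.00514 kg/m³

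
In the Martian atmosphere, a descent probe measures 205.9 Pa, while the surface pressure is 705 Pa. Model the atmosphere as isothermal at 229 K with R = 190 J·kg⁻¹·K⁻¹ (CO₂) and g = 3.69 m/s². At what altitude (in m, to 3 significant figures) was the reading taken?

z ≈ 14500 m

Scale height: H = RT/g = 190 × 229 / 3.69 = 11791 m.
Invert the barometric formula: z = H ln(P₀/P).
P₀/P = 705/205.9 = 3.4240; ln(3.4240) = 1.2308.
z = 11791 × 1.2308 = 14512 m.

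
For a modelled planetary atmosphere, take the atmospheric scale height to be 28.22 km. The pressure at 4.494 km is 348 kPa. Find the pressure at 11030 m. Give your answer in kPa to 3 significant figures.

P ≈ 276 kPa

Between two levels, P₂ = P₁ exp(−Δz/H) with Δz = z₂ − z₁.
Δz = 11030 − 4494.0 = 6536.0 m; Δz/H = 6536.0/28220 = 0.23161.
P₂ = 348 × exp(−0.23161) = 348 × 0.79326 = 276.05 kPa.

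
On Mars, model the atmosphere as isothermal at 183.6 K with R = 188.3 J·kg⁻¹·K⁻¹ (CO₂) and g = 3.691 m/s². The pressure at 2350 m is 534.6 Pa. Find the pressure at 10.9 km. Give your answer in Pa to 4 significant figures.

P ≈ 214.6 Pa

Scale height: H = RT/g = 188.3 × 183.6 / 3.691 = 9366.5 m.
Between two levels, P₂ = P₁ exp(−Δz/H) with Δz = z₂ − z₁.
Δz = 10900 − 2350.0 = 8550.0 m; Δz/H = 8550.0/9366.5 = 0.91283.
P₂ = 534.6 × exp(−0.91283) = 534.6 × 0.40139 = 214.58 Pa.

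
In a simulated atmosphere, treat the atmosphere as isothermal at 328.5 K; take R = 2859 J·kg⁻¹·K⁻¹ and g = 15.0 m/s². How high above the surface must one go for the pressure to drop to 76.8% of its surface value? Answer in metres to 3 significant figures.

z ≈ 16500 m

Scale height: H = RT/g = 2859 × 328.5 / 15.0 = 62612 m.
Set P/P₀ = exp(−z/H) = 0.768, so z = −H ln(0.768).
−ln(0.768) = 0.26397; z = 62612 × 0.26397 = 16528 m.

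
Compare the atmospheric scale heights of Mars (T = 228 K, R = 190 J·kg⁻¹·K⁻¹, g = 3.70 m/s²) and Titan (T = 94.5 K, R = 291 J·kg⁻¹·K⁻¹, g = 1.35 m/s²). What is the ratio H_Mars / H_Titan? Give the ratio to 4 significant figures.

H = RT/g for each body.
H_Mars = 190 × 228 / 3.70 = 11708 m.
H_Titan = 291 × 94.5 / 1.35 = 20370 m.
H_Mars/H_Titan = 11708/20370 = 0.57477.

H_Mars/H_Titan ≈ 0.5748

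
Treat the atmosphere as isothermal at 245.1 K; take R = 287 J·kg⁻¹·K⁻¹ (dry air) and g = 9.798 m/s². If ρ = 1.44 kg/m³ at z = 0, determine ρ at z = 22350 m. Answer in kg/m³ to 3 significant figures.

ρ ≈ 0.0640 kg/m³

Scale height: H = RT/g = 287 × 245.1 / 9.798 = 7179.4 m.
In an isothermal atmosphere, density decays like pressure: ρ = ρ₀ exp(−z/H).
z/H = 22350/7179.4 = 3.1131; exp(−3.1131) = 0.044463.
ρ = 1.44 × 0.044463 = 0.064027 kg/m³.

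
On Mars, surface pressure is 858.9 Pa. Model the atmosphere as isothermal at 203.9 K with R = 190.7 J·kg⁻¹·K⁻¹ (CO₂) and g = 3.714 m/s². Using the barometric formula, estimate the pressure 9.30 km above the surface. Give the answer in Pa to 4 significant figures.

P ≈ 353.3 Pa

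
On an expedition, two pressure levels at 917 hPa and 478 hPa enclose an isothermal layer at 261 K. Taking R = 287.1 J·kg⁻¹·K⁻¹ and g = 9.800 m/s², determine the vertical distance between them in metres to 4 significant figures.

Hypsometric equation: Δz = (R T̄/g) ln(P₁/P₂).
R T̄/g = 287.1 × 261 / 9.800 = 7646.2 m.
ln(917/478) = ln(1.9184) = 0.65149.
Δz = 7646.2 × 0.65149 = 4981.4 m.

Δz ≈ 4981 m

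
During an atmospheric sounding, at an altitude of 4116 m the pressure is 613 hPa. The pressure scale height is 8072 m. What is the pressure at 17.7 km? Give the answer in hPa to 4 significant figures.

P ≈ 113.9 hPa

Between two levels, P₂ = P₁ exp(−Δz/H) with Δz = z₂ − z₁.
Δz = 17700 − 4116.0 = 13584 m; Δz/H = 13584/8072.0 = 1.6829.
P₂ = 613 × exp(−1.6829) = 613 × 0.18583 = 113.91 hPa.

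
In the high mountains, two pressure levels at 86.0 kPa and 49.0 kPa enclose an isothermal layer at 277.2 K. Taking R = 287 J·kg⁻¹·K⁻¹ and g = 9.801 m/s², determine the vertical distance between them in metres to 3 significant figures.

Δz ≈ 4570 m

Hypsometric equation: Δz = (R T̄/g) ln(P₁/P₂).
R T̄/g = 287 × 277.2 / 9.801 = 8117.2 m.
ln(86.0/49.0) = ln(1.7551) = 0.56253.
Δz = 8117.2 × 0.56253 = 4566.2 m.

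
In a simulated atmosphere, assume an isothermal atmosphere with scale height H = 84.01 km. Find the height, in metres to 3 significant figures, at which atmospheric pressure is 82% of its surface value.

z ≈ 16700 m

Set P/P₀ = exp(−z/H) = 0.82, so z = −H ln(0.82).
−ln(0.82) = 0.19845; z = 84010 × 0.19845 = 16672 m.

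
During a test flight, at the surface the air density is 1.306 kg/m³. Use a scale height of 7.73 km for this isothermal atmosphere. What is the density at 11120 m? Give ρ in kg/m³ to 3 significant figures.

ρ ≈ 0.310 kg/m³

In an isothermal atmosphere, density decays like pressure: ρ = ρ₀ exp(−z/H).
z/H = 11120/7730.0 = 1.4386; exp(−1.4386) = 0.23726.
ρ = 1.306 × 0.23726 = 0.30986 kg/m³.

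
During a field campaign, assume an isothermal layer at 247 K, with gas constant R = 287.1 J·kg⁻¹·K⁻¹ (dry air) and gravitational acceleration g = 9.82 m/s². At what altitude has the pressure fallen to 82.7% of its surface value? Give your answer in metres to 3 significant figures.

Scale height: H = RT/g = 287.1 × 247 / 9.82 = 7221.4 m.
Set P/P₀ = exp(−z/H) = 0.827, so z = −H ln(0.827).
−ln(0.827) = 0.18995; z = 7221.4 × 0.18995 = 1371.7 m.

z ≈ 1370 m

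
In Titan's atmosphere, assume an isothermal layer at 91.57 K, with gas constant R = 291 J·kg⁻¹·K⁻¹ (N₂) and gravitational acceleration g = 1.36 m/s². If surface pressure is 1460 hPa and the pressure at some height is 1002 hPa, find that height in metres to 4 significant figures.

Scale height: H = RT/g = 291 × 91.57 / 1.36 = 19593 m.
Invert the barometric formula: z = H ln(P₀/P).
P₀/P = 1460/1002 = 1.4571; ln(1.4571) = 0.37645.
z = 19593 × 0.37645 = 7375.8 m.

z ≈ 7376 m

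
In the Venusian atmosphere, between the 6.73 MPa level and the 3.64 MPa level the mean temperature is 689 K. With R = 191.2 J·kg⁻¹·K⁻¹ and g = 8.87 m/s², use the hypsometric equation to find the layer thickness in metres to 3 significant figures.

Δz ≈ 9130 m

Hypsometric equation: Δz = (R T̄/g) ln(P₁/P₂).
R T̄/g = 191.2 × 689 / 8.87 = 14852 m.
ln(6.73/3.64) = ln(1.8489) = 0.61459.
Δz = 14852 × 0.61459 = 9127.9 m.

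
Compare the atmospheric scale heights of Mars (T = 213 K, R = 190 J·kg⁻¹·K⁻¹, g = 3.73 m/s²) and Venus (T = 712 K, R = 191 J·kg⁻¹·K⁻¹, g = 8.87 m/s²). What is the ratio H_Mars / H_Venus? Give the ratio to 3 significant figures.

H = RT/g for each body.
H_Mars = 190 × 213 / 3.73 = 10850 m.
H_Venus = 191 × 712 / 8.87 = 15332 m.
H_Mars/H_Venus = 10850/15332 = 0.70767.

H_Mars/H_Venus ≈ 0.708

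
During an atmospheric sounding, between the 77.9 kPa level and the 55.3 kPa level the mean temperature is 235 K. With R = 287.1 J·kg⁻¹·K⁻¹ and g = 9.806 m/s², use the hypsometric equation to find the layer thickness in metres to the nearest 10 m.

Hypsometric equation: Δz = (R T̄/g) ln(P₁/P₂).
R T̄/g = 287.1 × 235 / 9.806 = 6880.3 m.
ln(77.9/55.3) = ln(1.4087) = 0.34267.
Δz = 6880.3 × 0.34267 = 2357.7 m.

Δz ≈ 2360 m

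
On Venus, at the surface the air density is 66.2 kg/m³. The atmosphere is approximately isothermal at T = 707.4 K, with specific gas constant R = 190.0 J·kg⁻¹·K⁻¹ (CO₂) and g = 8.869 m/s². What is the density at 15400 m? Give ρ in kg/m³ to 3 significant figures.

Scale height: H = RT/g = 190.0 × 707.4 / 8.869 = 15155 m.
In an isothermal atmosphere, density decays like pressure: ρ = ρ₀ exp(−z/H).
z/H = 15400/15155 = 1.0162; exp(−1.0162) = 0.36197.
ρ = 66.2 × 0.36197 = 23.962 kg/m³.

ρ ≈ 24.0 kg/m³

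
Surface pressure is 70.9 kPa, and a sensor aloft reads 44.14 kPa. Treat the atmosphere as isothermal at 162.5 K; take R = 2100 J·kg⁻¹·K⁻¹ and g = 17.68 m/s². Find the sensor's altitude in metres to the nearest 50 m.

Scale height: H = RT/g = 2100 × 162.5 / 17.68 = 19301 m.
Invert the barometric formula: z = H ln(P₀/P).
P₀/P = 70.9/44.14 = 1.6063; ln(1.6063) = 0.47393.
z = 19301 × 0.47393 = 9147.3 m.

z ≈ 9150 m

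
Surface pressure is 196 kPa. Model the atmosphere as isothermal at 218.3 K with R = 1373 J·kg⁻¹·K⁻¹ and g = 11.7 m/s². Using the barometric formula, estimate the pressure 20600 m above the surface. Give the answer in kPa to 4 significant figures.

Scale height: H = RT/g = 1373 × 218.3 / 11.7 = 25618 m.
Barometric formula: P = P₀ exp(−z/H).
z/H = 20600/25618 = 0.80412; exp(−0.80412) = 0.44748.
P = 196 × 0.44748 = 87.706 kPa.

P ≈ 87.71 kPa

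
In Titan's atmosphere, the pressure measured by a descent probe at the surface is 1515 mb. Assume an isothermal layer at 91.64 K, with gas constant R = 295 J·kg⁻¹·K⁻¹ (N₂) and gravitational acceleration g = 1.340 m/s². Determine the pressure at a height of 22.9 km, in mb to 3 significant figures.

Scale height: H = RT/g = 295 × 91.64 / 1.340 = 20174 m.
Barometric formula: P = P₀ exp(−z/H).
z/H = 22900/20174 = 1.1351; exp(−1.1351) = 0.32139.
P = 1515 × 0.32139 = 486.91 mb.

P ≈ 487 mb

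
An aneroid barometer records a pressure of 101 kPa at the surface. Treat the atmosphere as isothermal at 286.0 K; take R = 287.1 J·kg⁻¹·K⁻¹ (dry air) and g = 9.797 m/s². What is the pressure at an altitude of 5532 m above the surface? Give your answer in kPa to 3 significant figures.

Scale height: H = RT/g = 287.1 × 286.0 / 9.797 = 8381.2 m.
Barometric formula: P = P₀ exp(−z/H).
z/H = 5532.0/8381.2 = 0.66005; exp(−0.66005) = 0.51683.
P = 101 × 0.51683 = 52.200 kPa.

P ≈ 52.2 kPa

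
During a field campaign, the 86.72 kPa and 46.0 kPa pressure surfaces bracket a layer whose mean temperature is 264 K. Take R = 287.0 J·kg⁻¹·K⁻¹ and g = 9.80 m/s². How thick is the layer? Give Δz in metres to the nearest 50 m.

Δz ≈ 4900 m

Hypsometric equation: Δz = (R T̄/g) ln(P₁/P₂).
R T̄/g = 287.0 × 264 / 9.80 = 7731.4 m.
ln(86.72/46.0) = ln(1.8852) = 0.63403.
Δz = 7731.4 × 0.63403 = 4901.9 m.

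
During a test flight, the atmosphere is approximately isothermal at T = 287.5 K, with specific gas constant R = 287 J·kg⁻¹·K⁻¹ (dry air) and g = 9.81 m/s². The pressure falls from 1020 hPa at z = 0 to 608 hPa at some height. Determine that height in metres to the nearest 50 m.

Scale height: H = RT/g = 287 × 287.5 / 9.81 = 8411.1 m.
Invert the barometric formula: z = H ln(P₀/P).
P₀/P = 1020/608 = 1.6776; ln(1.6776) = 0.51736.
z = 8411.1 × 0.51736 = 4351.6 m.

z ≈ 4350 m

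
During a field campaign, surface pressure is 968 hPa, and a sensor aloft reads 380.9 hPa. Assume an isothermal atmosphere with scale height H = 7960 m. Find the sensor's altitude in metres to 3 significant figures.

z ≈ 7420 m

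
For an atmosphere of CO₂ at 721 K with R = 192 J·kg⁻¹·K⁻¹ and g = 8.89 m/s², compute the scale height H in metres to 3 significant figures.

H ≈ 15600 m

The scale height of an isothermal atmosphere is H = RT/g.
H = 192 × 721 / 8.89 = 138430/8.89 = 15571 m.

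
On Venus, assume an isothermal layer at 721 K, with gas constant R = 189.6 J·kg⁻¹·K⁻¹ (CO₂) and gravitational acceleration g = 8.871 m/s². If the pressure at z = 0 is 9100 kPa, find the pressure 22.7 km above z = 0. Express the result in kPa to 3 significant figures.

Scale height: H = RT/g = 189.6 × 721 / 8.871 = 15410 m.
Barometric formula: P = P₀ exp(−z/H).
z/H = 22700/15410 = 1.4731; exp(−1.4731) = 0.22921.
P = 9100 × 0.22921 = 2085.8 kPa.

P ≈ 2090 kPa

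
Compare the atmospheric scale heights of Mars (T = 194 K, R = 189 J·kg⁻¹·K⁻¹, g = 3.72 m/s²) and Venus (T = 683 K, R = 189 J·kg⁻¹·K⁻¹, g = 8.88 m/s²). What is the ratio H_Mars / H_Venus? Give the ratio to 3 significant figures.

H = RT/g for each body.
H_Mars = 189 × 194 / 3.72 = 9856.5 m.
H_Venus = 189 × 683 / 8.88 = 14537 m.
H_Mars/H_Venus = 9856.5/14537 = 0.67803.

H_Mars/H_Venus ≈ 0.678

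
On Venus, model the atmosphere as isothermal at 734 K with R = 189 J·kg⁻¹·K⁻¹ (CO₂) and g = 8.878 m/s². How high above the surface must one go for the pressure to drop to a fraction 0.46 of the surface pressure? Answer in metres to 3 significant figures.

Scale height: H = RT/g = 189 × 734 / 8.878 = 15626 m.
Set P/P₀ = exp(−z/H) = 0.46, so z = −H ln(0.46).
−ln(0.46) = 0.77653; z = 15626 × 0.77653 = 12134 m.

z ≈ 12100 m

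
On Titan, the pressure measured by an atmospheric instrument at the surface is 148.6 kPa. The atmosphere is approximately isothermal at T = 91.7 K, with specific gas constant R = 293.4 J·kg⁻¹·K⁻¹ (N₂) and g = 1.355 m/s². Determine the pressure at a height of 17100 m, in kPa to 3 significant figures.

Scale height: H = RT/g = 293.4 × 91.7 / 1.355 = 19856 m.
Barometric formula: P = P₀ exp(−z/H).
z/H = 17100/19856 = 0.86120; exp(−0.86120) = 0.42265.
P = 148.6 × 0.42265 = 62.806 kPa.

P ≈ 62.8 kPa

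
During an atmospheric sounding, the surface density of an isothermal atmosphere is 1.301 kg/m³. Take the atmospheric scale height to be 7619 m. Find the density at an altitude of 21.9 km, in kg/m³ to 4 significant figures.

In an isothermal atmosphere, density decays like pressure: ρ = ρ₀ exp(−z/H).
z/H = 21900/7619.0 = 2.8744; exp(−2.8744) = 0.056450.
ρ = 1.301 × 0.056450 = 0.073441 kg/m³.

ρ ≈ 0.07344 kg/m³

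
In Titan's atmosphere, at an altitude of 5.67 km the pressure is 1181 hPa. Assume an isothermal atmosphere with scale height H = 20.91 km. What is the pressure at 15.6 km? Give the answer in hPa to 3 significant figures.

P ≈ 735 hPa

Between two levels, P₂ = P₁ exp(−Δz/H) with Δz = z₂ − z₁.
Δz = 15600 − 5670.0 = 9930.0 m; Δz/H = 9930.0/20910 = 0.47489.
P₂ = 1181 × exp(−0.47489) = 1181 × 0.62195 = 734.52 hPa.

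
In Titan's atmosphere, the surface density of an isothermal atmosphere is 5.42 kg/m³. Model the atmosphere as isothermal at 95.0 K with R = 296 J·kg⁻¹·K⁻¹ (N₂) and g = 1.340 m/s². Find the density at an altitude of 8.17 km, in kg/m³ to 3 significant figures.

ρ ≈ 3.67 kg/m³

Scale height: H = RT/g = 296 × 95.0 / 1.340 = 20985 m.
In an isothermal atmosphere, density decays like pressure: ρ = ρ₀ exp(−z/H).
z/H = 8170.0/20985 = 0.38933; exp(−0.38933) = 0.67751.
ρ = 5.42 × 0.67751 = 3.6721 kg/m³.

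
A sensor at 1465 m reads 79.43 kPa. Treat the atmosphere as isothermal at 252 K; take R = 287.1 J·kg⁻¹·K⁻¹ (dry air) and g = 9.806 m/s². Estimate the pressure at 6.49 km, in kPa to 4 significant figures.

Scale height: H = RT/g = 287.1 × 252 / 9.806 = 7378.1 m.
Between two levels, P₂ = P₁ exp(−Δz/H) with Δz = z₂ − z₁.
Δz = 6490.0 − 1465.0 = 5025.0 m; Δz/H = 5025.0/7378.1 = 0.68107.
P₂ = 79.43 × exp(−0.68107) = 79.43 × 0.50608 = 40.198 kPa.

P ≈ 40.20 kPa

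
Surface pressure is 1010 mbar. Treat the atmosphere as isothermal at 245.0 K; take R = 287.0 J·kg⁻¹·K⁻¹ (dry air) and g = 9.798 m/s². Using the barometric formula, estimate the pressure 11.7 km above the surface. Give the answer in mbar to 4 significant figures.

Scale height: H = RT/g = 287.0 × 245.0 / 9.798 = 7176.5 m.
Barometric formula: P = P₀ exp(−z/H).
z/H = 11700/7176.5 = 1.6303; exp(−1.6303) = 0.19587.
P = 1010 × 0.19587 = 197.83 mbar.

P ≈ 197.8 mbar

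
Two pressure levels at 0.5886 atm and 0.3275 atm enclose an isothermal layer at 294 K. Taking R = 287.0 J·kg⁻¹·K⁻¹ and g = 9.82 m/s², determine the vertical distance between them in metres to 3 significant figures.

Δz ≈ 5040 m

Hypsometric equation: Δz = (R T̄/g) ln(P₁/P₂).
R T̄/g = 287.0 × 294 / 9.82 = 8592.5 m.
ln(0.5886/0.3275) = ln(1.7973) = 0.58629.
Δz = 8592.5 × 0.58629 = 5037.7 m.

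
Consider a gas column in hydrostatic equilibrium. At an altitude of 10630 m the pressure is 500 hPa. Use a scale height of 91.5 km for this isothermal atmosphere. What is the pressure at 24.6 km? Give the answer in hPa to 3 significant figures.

Between two levels, P₂ = P₁ exp(−Δz/H) with Δz = z₂ − z₁.
Δz = 24600 − 10630 = 13970 m; Δz/H = 13970/91500 = 0.15268.
P₂ = 500 × exp(−0.15268) = 500 × 0.85840 = 429.20 hPa.

P ≈ 429 hPa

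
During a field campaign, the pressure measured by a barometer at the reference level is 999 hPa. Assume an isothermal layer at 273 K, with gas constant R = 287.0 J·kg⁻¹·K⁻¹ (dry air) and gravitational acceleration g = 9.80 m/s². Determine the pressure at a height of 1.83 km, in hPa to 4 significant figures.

Scale height: H = RT/g = 287.0 × 273 / 9.80 = 7995.0 m.
Barometric formula: P = P₀ exp(−z/H).
z/H = 1830.0/7995.0 = 0.22889; exp(−0.22889) = 0.79542.
P = 999 × 0.79542 = 794.62 hPa.

P ≈ 794.6 hPa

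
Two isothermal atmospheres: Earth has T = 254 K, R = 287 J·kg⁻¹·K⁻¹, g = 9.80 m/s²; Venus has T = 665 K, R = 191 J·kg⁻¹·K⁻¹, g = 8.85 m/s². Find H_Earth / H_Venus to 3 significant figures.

H_Earth/H_Venus ≈ 0.518

H = RT/g for each body.
H_Earth = 287 × 254 / 9.80 = 7438.6 m.
H_Venus = 191 × 665 / 8.85 = 14352 m.
H_Earth/H_Venus = 7438.6/14352 = 0.51830.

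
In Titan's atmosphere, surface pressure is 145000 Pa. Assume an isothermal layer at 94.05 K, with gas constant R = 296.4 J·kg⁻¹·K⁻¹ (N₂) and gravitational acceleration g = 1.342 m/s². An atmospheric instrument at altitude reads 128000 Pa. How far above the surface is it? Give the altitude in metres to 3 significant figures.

z ≈ 2590 m

Scale height: H = RT/g = 296.4 × 94.05 / 1.342 = 20772 m.
Invert the barometric formula: z = H ln(P₀/P).
P₀/P = 145000/128000 = 1.1328; ln(1.1328) = 0.12469.
z = 20772 × 0.12469 = 2590.1 m.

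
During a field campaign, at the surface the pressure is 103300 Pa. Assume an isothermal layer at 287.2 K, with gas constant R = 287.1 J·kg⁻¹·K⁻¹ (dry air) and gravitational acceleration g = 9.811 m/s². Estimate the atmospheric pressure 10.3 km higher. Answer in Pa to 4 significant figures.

P ≈ 30330 Pa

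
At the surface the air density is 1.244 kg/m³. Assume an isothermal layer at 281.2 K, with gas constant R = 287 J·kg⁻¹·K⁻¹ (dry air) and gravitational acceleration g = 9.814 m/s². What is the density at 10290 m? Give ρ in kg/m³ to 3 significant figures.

ρ ≈ 0.356 kg/m³

Scale height: H = RT/g = 287 × 281.2 / 9.814 = 8223.4 m.
In an isothermal atmosphere, density decays like pressure: ρ = ρ₀ exp(−z/H).
z/H = 10290/8223.4 = 1.2513; exp(−1.2513) = 0.28613.
ρ = 1.244 × 0.28613 = 0.35595 kg/m³.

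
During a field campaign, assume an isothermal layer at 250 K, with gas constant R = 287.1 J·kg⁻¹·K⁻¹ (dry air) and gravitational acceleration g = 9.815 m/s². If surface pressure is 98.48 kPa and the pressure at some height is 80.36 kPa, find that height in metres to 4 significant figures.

z ≈ 1487 m

Scale height: H = RT/g = 287.1 × 250 / 9.815 = 7312.8 m.
Invert the barometric formula: z = H ln(P₀/P).
P₀/P = 98.48/80.36 = 1.2255; ln(1.2255) = 0.20335.
z = 7312.8 × 0.20335 = 1487.1 m.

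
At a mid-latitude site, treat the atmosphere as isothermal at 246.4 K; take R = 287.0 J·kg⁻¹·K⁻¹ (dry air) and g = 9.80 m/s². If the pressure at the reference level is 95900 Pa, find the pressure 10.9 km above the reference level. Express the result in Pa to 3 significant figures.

Scale height: H = RT/g = 287.0 × 246.4 / 9.80 = 7216.0 m.
Barometric formula: P = P₀ exp(−z/H).
z/H = 10900/7216.0 = 1.5105; exp(−1.5105) = 0.22080.
P = 95900 × 0.22080 = 21175 Pa.

P ≈ 21200 Pa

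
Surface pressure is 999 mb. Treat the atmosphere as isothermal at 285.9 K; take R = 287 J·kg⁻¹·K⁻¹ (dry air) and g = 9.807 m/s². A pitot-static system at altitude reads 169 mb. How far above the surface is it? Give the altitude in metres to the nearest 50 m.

Scale height: H = RT/g = 287 × 285.9 / 9.807 = 8366.8 m.
Invert the barometric formula: z = H ln(P₀/P).
P₀/P = 999/169 = 5.9112; ln(5.9112) = 1.7768.
z = 8366.8 × 1.7768 = 14866 m.

z ≈ 14850 m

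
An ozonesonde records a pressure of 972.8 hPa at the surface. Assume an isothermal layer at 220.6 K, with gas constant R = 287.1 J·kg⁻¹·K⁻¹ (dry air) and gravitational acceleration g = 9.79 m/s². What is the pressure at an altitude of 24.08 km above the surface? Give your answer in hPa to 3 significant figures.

P ≈ 23.5 hPa

Scale height: H = RT/g = 287.1 × 220.6 / 9.79 = 6469.3 m.
Barometric formula: P = P₀ exp(−z/H).
z/H = 24080/6469.3 = 3.7222; exp(−3.7222) = 0.024181.
P = 972.8 × 0.024181 = 23.523 hPa.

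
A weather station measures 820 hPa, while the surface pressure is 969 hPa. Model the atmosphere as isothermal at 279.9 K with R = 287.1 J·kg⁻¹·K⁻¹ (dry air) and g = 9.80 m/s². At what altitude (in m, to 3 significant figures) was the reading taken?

Scale height: H = RT/g = 287.1 × 279.9 / 9.80 = 8199.9 m.
Invert the barometric formula: z = H ln(P₀/P).
P₀/P = 969/820 = 1.1817; ln(1.1817) = 0.16695.
z = 8199.9 × 0.16695 = 1369.0 m.

z ≈ 1370 m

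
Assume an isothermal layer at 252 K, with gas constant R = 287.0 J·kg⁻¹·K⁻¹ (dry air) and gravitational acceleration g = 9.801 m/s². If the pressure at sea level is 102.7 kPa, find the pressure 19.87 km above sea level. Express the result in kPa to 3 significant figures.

Scale height: H = RT/g = 287.0 × 252 / 9.801 = 7379.2 m.
Barometric formula: P = P₀ exp(−z/H).
z/H = 19870/7379.2 = 2.6927; exp(−2.6927) = 0.067698.
P = 102.7 × 0.067698 = 6.9526 kPa.

P ≈ 6.95 kPa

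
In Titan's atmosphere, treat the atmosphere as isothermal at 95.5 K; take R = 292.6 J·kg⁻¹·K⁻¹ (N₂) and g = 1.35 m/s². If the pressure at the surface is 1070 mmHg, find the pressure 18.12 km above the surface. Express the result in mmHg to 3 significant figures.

Scale height: H = RT/g = 292.6 × 95.5 / 1.35 = 20699 m.
Barometric formula: P = P₀ exp(−z/H).
z/H = 18120/20699 = 0.87540; exp(−0.87540) = 0.41670.
P = 1070 × 0.41670 = 445.87 mmHg.

P ≈ 446 mmHg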